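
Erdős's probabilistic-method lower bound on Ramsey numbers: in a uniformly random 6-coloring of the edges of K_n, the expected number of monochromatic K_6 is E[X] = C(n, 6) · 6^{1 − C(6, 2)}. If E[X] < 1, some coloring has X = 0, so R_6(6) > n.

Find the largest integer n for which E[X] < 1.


We need C(n, 6) · 6^{1 − 15} < 1, i.e. C(n, 6) < 6^{15 − 1} = 78364164096.
Check values of n near the boundary:
  n = 196: C(196, 6) = 72887293024; 72887293024 < 78364164096? YES
  n = 197: C(197, 6) = 75176946208; 75176946208 < 78364164096? YES
  n = 198: C(198, 6) = 77526225777; 77526225777 < 78364164096? YES
  n = 199: C(199, 6) = 79936367511; 79936367511 < 78364164096? NO
  n = 200: C(200, 6) = 82408626300; 82408626300 < 78364164096? NO
The largest n with C(n, 6) < 78364164096 is n = 198 (where E[X] = 25842075259/26121388032 ≈ 0.9893). Hence R_6(6) > 198, i.e. R_6(6) ≥ 199.

Largest n = 198; hence R_6(6) > 198.


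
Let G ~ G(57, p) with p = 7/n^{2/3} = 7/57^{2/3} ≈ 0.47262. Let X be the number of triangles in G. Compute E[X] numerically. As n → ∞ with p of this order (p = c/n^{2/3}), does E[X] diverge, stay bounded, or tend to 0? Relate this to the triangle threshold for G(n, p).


Number of potential triangles: C(57, 3) = 29260.
Each occurs with probability p³ ≈ (0.47262)³ ≈ 1.0557094e-01.
By linearity: E[X] = C(57, 3)·p³ ≈ 29260 · 1.0557094e-01 ≈ 3089.00585.
Since α = 2/3 < 1, p = c/n^{2/3} ≫ 1/n is above the triangle threshold p ~ 1/n. Asymptotically E[X] ~ (c³/6)·n^{3(1−α)} = (7³/6)·n^{1} → ∞; triangles are abundant w.h.p.

E[X] ≈ 3089.00585; in regime p = Θ(1/n^{2/3}) E[X] diverges (above the triangle threshold p ~ 1/n).


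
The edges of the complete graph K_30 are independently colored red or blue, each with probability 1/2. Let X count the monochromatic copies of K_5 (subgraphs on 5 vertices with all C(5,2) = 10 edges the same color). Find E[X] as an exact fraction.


Let X = Σ_S X_S over the C(30, 5) = 142506 subsets S of size 5, where X_S = 1 if the K_5 on S is monochromatic.
For a fixed S, the K_5 on S has C(5, 2) = 10 edges. P[all 10 edges red] = (1/2)^10, and likewise for blue, so P[monochromatic] = 2·(1/2)^10 = 2^{1 − 10} = 1/512.
By linearity: E[X] = C(30, 5) · 2^{1 − 10} = 142506 · 1/512 = 71253/256.
Numerically: E[X] ≈ 278.33203.

E[X] = C(30,5)·2^(1−C(5,2)) = 71253/256 ≈ 278.33203.


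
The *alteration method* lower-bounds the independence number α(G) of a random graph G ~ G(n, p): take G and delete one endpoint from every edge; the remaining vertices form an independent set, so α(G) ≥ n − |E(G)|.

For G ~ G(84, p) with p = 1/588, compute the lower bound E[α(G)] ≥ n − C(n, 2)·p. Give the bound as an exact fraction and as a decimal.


E[|E(G)|] = C(84, 2)·p = 3486 · (1/588) = 83/14.
E[α(G)] ≥ n − E[|E(G)|] = 84 − 83/14 = 1093/14.
Numerically: ≈ 78.071429.
(This is only a lower bound; the true E[α(G)] may be larger.)

E[α(G)] ≥ 1093/14 ≈ 78.071429.


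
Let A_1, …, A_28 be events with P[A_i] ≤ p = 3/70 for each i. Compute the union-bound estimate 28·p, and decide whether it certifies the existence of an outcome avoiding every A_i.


Union bound: P[∪_{i=1}^{28} A_i] ≤ Σ_i P[A_i] ≤ 28·p = 28·(3/70) = 6/5.
Numerically: 6/5 ≈ 1.200.
Is 6/5 < 1? NO.
Since the bound 6/5 is ≥ 1, the union bound is uninformative here; it does NOT by itself certify existence.

28·p = 6/5 ≈ 1.200; existence NOT certified by the union bound.


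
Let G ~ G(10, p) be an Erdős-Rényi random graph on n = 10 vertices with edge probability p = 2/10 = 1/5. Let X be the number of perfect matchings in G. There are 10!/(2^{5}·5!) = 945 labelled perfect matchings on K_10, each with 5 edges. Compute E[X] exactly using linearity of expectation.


K_10 has 10!/(2^{5}·5!) = 945 labelled perfect matchings.
For each such perfect matching H, let X_H = 1 if all 5 edges of H are present in G. Then P[X_H = 1] = p^{5} = (1/5)^{5} = 1/3125.
By linearity: E[X] = Σ_H E[X_H] = 945 · p^{5} = 945 · 1/3125 = 189/625.
Numerically: E[X] ≈ 0.3024.

E[X] = 945 · (1/5)^{5} = 189/625 ≈ 0.3024.


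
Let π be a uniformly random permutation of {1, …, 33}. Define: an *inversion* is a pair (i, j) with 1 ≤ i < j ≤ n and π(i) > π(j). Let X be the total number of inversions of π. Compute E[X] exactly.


Write X = Σ X_I over the C(33, 2) = 528 pairs i < j, with X_I the indicator of one inversion.
There are 528 indicators.
For each fixed pair i < j, the values π(i) and π(j) are two distinct elements of {1, …, 33} in uniformly random order; by symmetry P[π(i) > π(j)] = 1/2.
By linearity: E[X] = 528 · (1/2) = C(33, 2) · (1/2) = 528/2 = 264 ≈ 264.0000.

E[X] = 264 = 264.0000.


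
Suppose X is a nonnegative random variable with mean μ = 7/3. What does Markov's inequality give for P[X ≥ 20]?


μ = E[X] = 7/3, a = 20.
Markov: P[X ≥ 20] ≤ μ/a = (7/3)/20 = 7/60.
Numerically: ≈ 0.1167.
(Since a = 20 > μ = 2.3333, the bound 7/60 is < 1 and informative.)

P[X ≥ 20] ≤ 7/60 ≈ 0.1167.


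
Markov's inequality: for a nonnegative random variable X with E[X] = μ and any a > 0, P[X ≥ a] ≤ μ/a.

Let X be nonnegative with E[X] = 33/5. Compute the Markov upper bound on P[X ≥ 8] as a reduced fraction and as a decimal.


μ = E[X] = 33/5, a = 8.
Markov: P[X ≥ 8] ≤ μ/a = (33/5)/8 = 33/40.
Numerically: ≈ 0.82500.
(Since a = 8 > μ = 6.60000, the bound 33/40 is < 1 and informative.)

P[X ≥ 8] ≤ 33/40 ≈ 0.82500.


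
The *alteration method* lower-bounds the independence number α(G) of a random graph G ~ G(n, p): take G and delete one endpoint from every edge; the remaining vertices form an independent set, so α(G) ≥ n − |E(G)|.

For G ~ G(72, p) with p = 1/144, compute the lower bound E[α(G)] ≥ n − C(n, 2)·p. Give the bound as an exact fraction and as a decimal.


E[|E(G)|] = C(72, 2)·p = 2556 · (1/144) = 71/4.
E[α(G)] ≥ n − E[|E(G)|] = 72 − 71/4 = 217/4.
Numerically: ≈ 54.25000.
(This is only a lower bound; the true E[α(G)] may be larger.)

E[α(G)] ≥ 217/4 ≈ 54.25000.


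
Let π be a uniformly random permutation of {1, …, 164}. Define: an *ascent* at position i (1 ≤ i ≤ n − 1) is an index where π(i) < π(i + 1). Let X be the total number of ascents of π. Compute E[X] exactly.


Write X = Σ X_I over i = 1, …, 163, with X_I the indicator of one ascent.
There are 163 indicators.
For each fixed i, the pair (π(i), π(i+1)) is a uniformly random ordered pair of distinct values from {1, …, 164}; by symmetry P[π(i) < π(i+1)] = 1/2.
By linearity: E[X] = 163 · (1/2) = (164 − 1) · (1/2) = 163/2 ≈ 81.50000.

E[X] = 163/2 = 81.50000.


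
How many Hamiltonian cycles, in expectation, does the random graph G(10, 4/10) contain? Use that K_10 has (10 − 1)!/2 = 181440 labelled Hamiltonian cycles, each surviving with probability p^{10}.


K_10 has (10 − 1)!/2 = 181440 labelled Hamiltonian cycles.
For each such Hamiltonian cycle H, let X_H = 1 if all 10 edges of H are present in G. Then P[X_H = 1] = p^{10} = (2/5)^{10} = 1024/9765625.
By linearity: E[X] = Σ_H E[X_H] = 181440 · p^{10} = 181440 · 1024/9765625 = 37158912/1953125.
Numerically: E[X] ≈ 19.0254.

E[X] = 181440 · (2/5)^{10} = 37158912/1953125 ≈ 19.0254.


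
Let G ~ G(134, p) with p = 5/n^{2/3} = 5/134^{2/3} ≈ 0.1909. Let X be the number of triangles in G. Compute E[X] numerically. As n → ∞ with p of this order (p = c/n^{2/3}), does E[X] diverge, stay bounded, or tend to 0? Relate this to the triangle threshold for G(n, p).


Number of potential triangles: C(134, 3) = 392084.
Each occurs with probability p³ ≈ (0.1909)³ ≈ 6.961461e-03.
By linearity: E[X] = C(134, 3)·p³ ≈ 392084 · 6.961461e-03 ≈ 2729.4776.
Since α = 2/3 < 1, p = c/n^{2/3} ≫ 1/n is above the triangle threshold p ~ 1/n. Asymptotically E[X] ~ (c³/6)·n^{3(1−α)} = (5³/6)·n^{1} → ∞; triangles are abundant w.h.p.

E[X] ≈ 2729.4776; in regime p = Θ(1/n^{2/3}) E[X] diverges (above the triangle threshold p ~ 1/n).


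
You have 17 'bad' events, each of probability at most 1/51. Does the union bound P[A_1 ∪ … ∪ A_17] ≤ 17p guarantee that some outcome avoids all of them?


Union bound: P[∪_{i=1}^{17} A_i] ≤ Σ_i P[A_i] ≤ 17·p = 17·(1/51) = 1/3.
Numerically: 1/3 ≈ 0.33333.
Is 1/3 < 1? YES.
Since P[∪ A_i] ≤ 1/3 < 1, the complement has P[∩ A_i^c] ≥ 1 − 1/3 = 2/3 > 0, so some outcome avoids every A_i.

17·p = 1/3 ≈ 0.33333; existence CERTIFIED by the union bound.


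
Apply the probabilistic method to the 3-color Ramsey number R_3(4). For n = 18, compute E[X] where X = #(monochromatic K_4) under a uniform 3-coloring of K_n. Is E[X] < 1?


E[X] = C(18, 4) · 3^{1 − 6} = 3060 · 3^{−5} = 3060/243.
As a reduced fraction: E[X] = 340/27 ≈ 12.59259.
Is E[X] < 1? NO.
Since E[X] ≥ 1, the first-moment bound is inconclusive at n = 18; it does NOT by itself certify R_3(4) > 18.

E[X] = 340/27 ≈ 12.59259; E[X] ≥ 1; first-moment method inconclusive here.


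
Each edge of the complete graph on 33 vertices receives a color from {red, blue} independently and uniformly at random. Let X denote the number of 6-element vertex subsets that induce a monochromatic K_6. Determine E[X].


Let X = Σ_S X_S over the C(33, 6) = 1107568 subsets S of size 6, where X_S = 1 if the K_6 on S is monochromatic.
For a fixed S, the K_6 on S has C(6, 2) = 15 edges. P[all 15 edges red] = (1/2)^15, and likewise for blue, so P[monochromatic] = 2·(1/2)^15 = 2^{1 − 15} = 1/16384.
By linearity of expectation: E[X] = C(33, 6) · 2^{1 − 15} = 1107568 · 1/16384 = 69223/1024.
Numerically: E[X] ≈ 67.601.

E[X] = C(33,6)·2^(1−C(6,2)) = 69223/1024 ≈ 67.601.


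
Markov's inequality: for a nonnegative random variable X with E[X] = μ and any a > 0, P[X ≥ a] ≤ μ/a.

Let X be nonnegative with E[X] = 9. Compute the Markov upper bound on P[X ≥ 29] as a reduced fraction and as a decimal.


μ = E[X] = 9, a = 29.
Markov: P[X ≥ 29] ≤ μ/a = (9)/29 = 9/29.
Numerically: ≈ 0.310.
(Since a = 29 > μ = 9.000, the bound 9/29 is < 1 and informative.)

P[X ≥ 29] ≤ 9/29 ≈ 0.310.


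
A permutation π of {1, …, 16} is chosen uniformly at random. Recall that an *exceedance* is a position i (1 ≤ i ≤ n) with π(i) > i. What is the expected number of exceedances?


Write X = Σ_{i=1}^{16} X_i, where X_i = 1_{π(i) > i}.
For each fixed i, π(i) is uniform over {1, …, 16} (marginal of a uniform permutation), so P[π(i) > i] = (n − i)/n. Summing: Σ_{i=1}^{16} (n − i)/n = (0 + 1 + … + 15)/16 = 16(16 − 1)/(2·16) = (16 − 1)/2.
Hence E[X] = Σ_{i=1}^{16} (16 − i)/16 = 15/2 ≈ 7.500000.

E[X] = 15/2 = 7.500000.


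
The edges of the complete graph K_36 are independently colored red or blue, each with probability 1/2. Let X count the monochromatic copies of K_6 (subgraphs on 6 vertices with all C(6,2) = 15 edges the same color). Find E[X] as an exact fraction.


Let X = Σ_S X_S over the C(36, 6) = 1947792 subsets S of size 6, where X_S = 1 if the K_6 on S is monochromatic.
For a fixed S, the K_6 on S has C(6, 2) = 15 edges. P[all 15 edges red] = (1/2)^15, and likewise for blue, so P[monochromatic] = 2·(1/2)^15 = 2^{1 − 15} = 1/16384.
Summing: E[X] = C(36, 6) · 2^{1 − 15} = 1947792 · 1/16384 = 121737/1024.
Numerically: E[X] ≈ 118.883789.

E[X] = C(36,6)·2^(1−C(6,2)) = 121737/1024 ≈ 118.883789.


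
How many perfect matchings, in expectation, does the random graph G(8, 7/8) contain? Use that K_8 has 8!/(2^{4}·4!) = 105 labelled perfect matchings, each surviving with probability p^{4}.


K_8 has 8!/(2^{4}·4!) = 105 labelled perfect matchings.
For each such perfect matching H, let X_H = 1 if all 4 edges of H are present in G. Then P[X_H = 1] = p^{4} = (7/8)^{4} = 2401/4096.
Summing the indicators: E[X] = Σ_H E[X_H] = 105 · p^{4} = 105 · 2401/4096 = 252105/4096.
Numerically: E[X] ≈ 61.549.

E[X] = 105 · (7/8)^{4} = 252105/4096 ≈ 61.549.


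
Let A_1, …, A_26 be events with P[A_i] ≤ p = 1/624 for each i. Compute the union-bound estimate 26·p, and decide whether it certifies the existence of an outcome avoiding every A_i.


Union bound: P[∪_{i=1}^{26} A_i] ≤ Σ_i P[A_i] ≤ 26·p = 26·(1/624) = 1/24.
Numerically: 1/24 ≈ 0.0417.
Is 1/24 < 1? YES.
Since P[∪ A_i] ≤ 1/24 < 1, the complement has P[∩ A_i^c] ≥ 1 − 1/24 = 23/24 > 0, so some outcome avoids every A_i.

26·p = 1/24 ≈ 0.0417; existence CERTIFIED by the union bound.


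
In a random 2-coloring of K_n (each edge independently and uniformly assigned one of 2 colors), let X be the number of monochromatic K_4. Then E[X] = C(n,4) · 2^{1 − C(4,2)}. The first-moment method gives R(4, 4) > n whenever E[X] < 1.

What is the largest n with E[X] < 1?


We need C(n, 4) · 2^{1 − 6} < 1, i.e. C(n, 4) < 2^{6 − 1} = 32.
Check values of n near the boundary:
  n = 4: C(4, 4) = 1; 1 < 32? YES
  n = 5: C(5, 4) = 5; 5 < 32? YES
  n = 6: C(6, 4) = 15; 15 < 32? YES
  n = 7: C(7, 4) = 35; 35 < 32? NO
The largest n with C(n, 4) < 32 is n = 6 (where E[X] = 15/32 ≈ 0.4687500). Hence R(4, 4) > 6, i.e. R(4, 4) ≥ 7.

Largest n = 6; hence R(4, 4) > 6.


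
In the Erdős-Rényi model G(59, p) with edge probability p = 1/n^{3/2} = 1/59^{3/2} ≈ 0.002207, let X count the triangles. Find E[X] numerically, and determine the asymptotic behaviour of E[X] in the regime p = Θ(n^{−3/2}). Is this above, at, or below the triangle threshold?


Number of potential triangles: C(59, 3) = 32509.
Each occurs with probability p³ ≈ (0.002207)³ ≈ 1.074400e-08.
By linearity: E[X] = C(59, 3)·p³ ≈ 32509 · 1.074400e-08 ≈ 0.0003.
Since α = 3/2 > 1, p = c/n^{3/2} = o(1/n) is below the triangle threshold p ~ 1/n. Asymptotically E[X] ~ (c³/6)·n^{3(1−α)} = (1³/6)·n^{-1.5} → 0, so by Markov's inequality G has no triangles w.h.p.

E[X] ≈ 0.0003; in regime p = Θ(1/n^{3/2}) E[X] tends to 0 (below the triangle threshold p ~ 1/n).


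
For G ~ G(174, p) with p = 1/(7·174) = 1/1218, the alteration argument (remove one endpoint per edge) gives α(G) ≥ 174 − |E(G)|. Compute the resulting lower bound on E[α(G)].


E[|E(G)|] = C(174, 2)·p = 15051 · (1/1218) = 173/14.
E[α(G)] ≥ n − E[|E(G)|] = 174 − 173/14 = 2263/14.
Numerically: ≈ 161.642857.
(This is only a lower bound; the true E[α(G)] may be larger.)

E[α(G)] ≥ 2263/14 ≈ 161.642857.


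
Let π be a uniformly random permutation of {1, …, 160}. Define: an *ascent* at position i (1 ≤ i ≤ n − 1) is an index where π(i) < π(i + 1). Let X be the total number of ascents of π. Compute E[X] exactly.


Write X = Σ X_I over i = 1, …, 159, with X_I the indicator of one ascent.
There are 159 indicators.
For each fixed i, the pair (π(i), π(i+1)) is a uniformly random ordered pair of distinct values from {1, …, 160}; by symmetry P[π(i) < π(i+1)] = 1/2.
By linearity: E[X] = 159 · (1/2) = (160 − 1) · (1/2) = 159/2 ≈ 79.500.

E[X] = 159/2 = 79.500.


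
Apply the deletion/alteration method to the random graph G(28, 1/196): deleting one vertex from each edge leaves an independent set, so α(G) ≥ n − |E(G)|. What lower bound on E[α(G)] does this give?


E[|E(G)|] = C(28, 2)·p = 378 · (1/196) = 27/14.
E[α(G)] ≥ n − E[|E(G)|] = 28 − 27/14 = 365/14.
Numerically: ≈ 26.07143.
(This is only a lower bound; the true E[α(G)] may be larger.)

E[α(G)] ≥ 365/14 ≈ 26.07143.


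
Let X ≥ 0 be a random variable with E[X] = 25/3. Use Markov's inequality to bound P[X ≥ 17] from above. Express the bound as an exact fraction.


μ = E[X] = 25/3, a = 17.
Markov: P[X ≥ 17] ≤ μ/a = (25/3)/17 = 25/51.
Numerically: ≈ 0.490196.
(Since a = 17 > μ = 8.333333, the bound 25/51 is < 1 and informative.)

P[X ≥ 17] ≤ 25/51 ≈ 0.490196.


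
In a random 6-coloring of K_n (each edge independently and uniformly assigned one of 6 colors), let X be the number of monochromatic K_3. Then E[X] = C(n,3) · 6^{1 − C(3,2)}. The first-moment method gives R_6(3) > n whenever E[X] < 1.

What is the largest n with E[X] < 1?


We need C(n, 3) · 6^{1 − 3} < 1, i.e. C(n, 3) < 6^{3 − 1} = 36.
Check values of n near the boundary:
  n = 3: C(3, 3) = 1; 1 < 36? YES
  n = 4: C(4, 3) = 4; 4 < 36? YES
  n = 5: C(5, 3) = 10; 10 < 36? YES
  n = 6: C(6, 3) = 20; 20 < 36? YES
  n = 7: C(7, 3) = 35; 35 < 36? YES
  n = 8: C(8, 3) = 56; 56 < 36? NO
  n = 9: C(9, 3) = 84; 84 < 36? NO
The largest n with C(n, 3) < 36 is n = 7 (where E[X] = 35/36 ≈ 0.972). Hence R_6(3) > 7, i.e. R_6(3) ≥ 8.

Largest n = 7; hence R_6(3) > 7.


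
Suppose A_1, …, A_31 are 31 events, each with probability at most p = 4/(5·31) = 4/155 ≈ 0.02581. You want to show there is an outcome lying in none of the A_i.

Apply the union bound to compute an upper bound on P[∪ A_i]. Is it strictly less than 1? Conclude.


Union bound: P[∪_{i=1}^{31} A_i] ≤ Σ_i P[A_i] ≤ 31·p = 31·(4/155) = 4/5.
Numerically: 4/5 ≈ 0.80000.
Is 4/5 < 1? YES.
Since P[∪ A_i] ≤ 4/5 < 1, the complement has P[∩ A_i^c] ≥ 1 − 4/5 = 1/5 > 0, so some outcome avoids every A_i.

31·p = 4/5 ≈ 0.80000; existence CERTIFIED by the union bound.


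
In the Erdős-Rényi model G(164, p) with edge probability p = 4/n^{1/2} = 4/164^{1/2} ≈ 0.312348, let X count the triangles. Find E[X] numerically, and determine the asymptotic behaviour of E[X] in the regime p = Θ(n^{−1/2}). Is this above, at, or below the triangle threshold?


Number of potential triangles: C(164, 3) = 721764.
Each occurs with probability p³ ≈ (0.312348)³ ≈ 3.04729291e-02.
By linearity: E[X] = C(164, 3)·p³ ≈ 721764 · 3.04729291e-02 ≈ 21994.263234.
Since α = 1/2 < 1, p = c/n^{1/2} ≫ 1/n is above the triangle threshold p ~ 1/n. Asymptotically E[X] ~ (c³/6)·n^{3(1−α)} = (4³/6)·n^{1.5} → ∞; triangles are abundant w.h.p.

E[X] ≈ 21994.263234; in regime p = Θ(1/n^{1/2}) E[X] diverges (above the triangle threshold p ~ 1/n).


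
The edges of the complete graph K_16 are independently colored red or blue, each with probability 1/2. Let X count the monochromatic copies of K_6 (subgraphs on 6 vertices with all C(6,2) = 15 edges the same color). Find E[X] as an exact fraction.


Let X = Σ_S X_S over the C(16, 6) = 8008 subsets S of size 6, where X_S = 1 if the K_6 on S is monochromatic.
For a fixed S, the K_6 on S has C(6, 2) = 15 edges. P[all 15 edges red] = (1/2)^15, and likewise for blue, so P[monochromatic] = 2·(1/2)^15 = 2^{1 − 15} = 1/16384.
By linearity: E[X] = C(16, 6) · 2^{1 − 15} = 8008 · 1/16384 = 1001/2048.
Numerically: E[X] ≈ 0.489.

E[X] = C(16,6)·2^(1−C(6,2)) = 1001/2048 ≈ 0.489.


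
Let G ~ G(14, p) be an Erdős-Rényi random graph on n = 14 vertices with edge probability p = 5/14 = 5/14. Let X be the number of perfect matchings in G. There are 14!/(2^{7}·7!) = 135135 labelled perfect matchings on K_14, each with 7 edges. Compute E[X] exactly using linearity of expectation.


K_14 has 14!/(2^{7}·7!) = 135135 labelled perfect matchings.
For each such perfect matching H, let X_H = 1 if all 7 edges of H are present in G. Then P[X_H = 1] = p^{7} = (5/14)^{7} = 78125/105413504.
By linearity: E[X] = Σ_H E[X_H] = 135135 · p^{7} = 135135 · 78125/105413504 = 1508203125/15059072.
Numerically: E[X] ≈ 100.152.

E[X] = 135135 · (5/14)^{7} = 1508203125/15059072 ≈ 100.152.


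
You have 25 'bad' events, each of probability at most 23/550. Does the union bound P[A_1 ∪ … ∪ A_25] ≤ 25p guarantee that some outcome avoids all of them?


Union bound: P[∪_{i=1}^{25} A_i] ≤ Σ_i P[A_i] ≤ 25·p = 25·(23/550) = 23/22.
Numerically: 23/22 ≈ 1.04545.
Is 23/22 < 1? NO.
Since the bound 23/22 is ≥ 1, the union bound is uninformative here; it does NOT by itself certify existence.

25·p = 23/22 ≈ 1.04545; existence NOT certified by the union bound.


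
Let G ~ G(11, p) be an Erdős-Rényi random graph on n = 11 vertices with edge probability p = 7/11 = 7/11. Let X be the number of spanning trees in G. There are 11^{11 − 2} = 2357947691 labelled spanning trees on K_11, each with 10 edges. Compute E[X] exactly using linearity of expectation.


K_11 has 11^{11 − 2} = 2357947691 labelled spanning trees.
For each such spanning tree H, let X_H = 1 if all 10 edges of H are present in G. Then P[X_H = 1] = p^{10} = (7/11)^{10} = 282475249/25937424601.
By linearity: E[X] = Σ_H E[X_H] = 2357947691 · p^{10} = 2357947691 · 282475249/25937424601 = 282475249/11.
Numerically: E[X] ≈ 2.56796e+07.

E[X] = 2357947691 · (7/11)^{10} = 282475249/11 ≈ 2.56796e+07.


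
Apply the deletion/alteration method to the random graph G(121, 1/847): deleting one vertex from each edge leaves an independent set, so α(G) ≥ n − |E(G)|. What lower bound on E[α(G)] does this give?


E[|E(G)|] = C(121, 2)·p = 7260 · (1/847) = 60/7.
E[α(G)] ≥ n − E[|E(G)|] = 121 − 60/7 = 787/7.
Numerically: ≈ 112.428571.
(This is only a lower bound; the true E[α(G)] may be larger.)

E[α(G)] ≥ 787/7 ≈ 112.428571.


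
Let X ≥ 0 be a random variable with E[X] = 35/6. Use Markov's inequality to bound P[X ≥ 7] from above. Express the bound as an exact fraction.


μ = E[X] = 35/6, a = 7.
Markov: P[X ≥ 7] ≤ μ/a = (35/6)/7 = 5/6.
Numerically: ≈ 0.83333.
(Since a = 7 > μ = 5.83333, the bound 5/6 is < 1 and informative.)

P[X ≥ 7] ≤ 5/6 ≈ 0.83333.


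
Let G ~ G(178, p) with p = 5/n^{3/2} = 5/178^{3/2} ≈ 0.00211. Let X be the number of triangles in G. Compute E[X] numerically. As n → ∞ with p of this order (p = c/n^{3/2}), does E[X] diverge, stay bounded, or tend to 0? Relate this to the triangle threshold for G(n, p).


Number of potential triangles: C(178, 3) = 924176.
Each occurs with probability p³ ≈ (0.00211)³ ≈ 9.33297e-09.
By linearity: E[X] = C(178, 3)·p³ ≈ 924176 · 9.33297e-09 ≈ 0.009.
Since α = 3/2 > 1, p = c/n^{3/2} = o(1/n) is below the triangle threshold p ~ 1/n. Asymptotically E[X] ~ (c³/6)·n^{3(1−α)} = (5³/6)·n^{-1.5} → 0, so by Markov's inequality G has no triangles w.h.p.

E[X] ≈ 0.009; in regime p = Θ(1/n^{3/2}) E[X] tends to 0 (below the triangle threshold p ~ 1/n).


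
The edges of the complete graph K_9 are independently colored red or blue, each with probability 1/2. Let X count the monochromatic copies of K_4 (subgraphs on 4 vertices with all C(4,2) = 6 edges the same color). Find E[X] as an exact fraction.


Let X = Σ_S X_S over the C(9, 4) = 126 subsets S of size 4, where X_S = 1 if the K_4 on S is monochromatic.
For a fixed S, the K_4 on S has C(4, 2) = 6 edges. P[all 6 edges red] = (1/2)^6, and likewise for blue, so P[monochromatic] = 2·(1/2)^6 = 2^{1 − 6} = 1/32.
Summing: E[X] = C(9, 4) · 2^{1 − 6} = 126 · 1/32 = 63/16.
Numerically: E[X] ≈ 3.9375.

E[X] = C(9,4)·2^(1−C(4,2)) = 63/16 ≈ 3.9375.


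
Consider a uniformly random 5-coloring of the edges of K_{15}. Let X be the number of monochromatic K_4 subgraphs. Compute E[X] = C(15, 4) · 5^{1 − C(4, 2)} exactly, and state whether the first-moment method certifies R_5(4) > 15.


E[X] = C(15, 4) · 5^{1 − 6} = 1365 · 5^{−5} = 1365/3125.
As a reduced fraction: E[X] = 273/625 ≈ 0.4368.
Is E[X] < 1? YES.
Since E[X] < 1, there exists a 5-coloring of K_{15} with no monochromatic K_4; hence R_5(4) > 15.

E[X] = 273/625 ≈ 0.4368; E[X] < 1, so R_5(4) > 15.


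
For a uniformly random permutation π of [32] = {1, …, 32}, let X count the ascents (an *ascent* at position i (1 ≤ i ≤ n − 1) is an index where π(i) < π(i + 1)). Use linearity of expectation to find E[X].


Write X = Σ X_I over i = 1, …, 31, with X_I the indicator of one ascent.
There are 31 indicators.
For each fixed i, the pair (π(i), π(i+1)) is a uniformly random ordered pair of distinct values from {1, …, 32}; by symmetry P[π(i) < π(i+1)] = 1/2.
By linearity: E[X] = 31 · (1/2) = (32 − 1) · (1/2) = 31/2 ≈ 15.5000.

E[X] = 31/2 = 15.5000.


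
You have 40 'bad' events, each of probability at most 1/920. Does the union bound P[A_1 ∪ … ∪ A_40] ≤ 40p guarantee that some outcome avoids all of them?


Union bound: P[∪_{i=1}^{40} A_i] ≤ Σ_i P[A_i] ≤ 40·p = 40·(1/920) = 1/23.
Numerically: 1/23 ≈ 0.04348.
Is 1/23 < 1? YES.
Since P[∪ A_i] ≤ 1/23 < 1, the complement has P[∩ A_i^c] ≥ 1 − 1/23 = 22/23 > 0, so some outcome avoids every A_i.

40·p = 1/23 ≈ 0.04348; existence CERTIFIED by the union bound.


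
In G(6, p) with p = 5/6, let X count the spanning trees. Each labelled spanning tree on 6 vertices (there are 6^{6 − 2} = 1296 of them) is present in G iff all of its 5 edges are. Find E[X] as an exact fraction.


K_6 has 6^{6 − 2} = 1296 labelled spanning trees.
For each such spanning tree H, let X_H = 1 if all 5 edges of H are present in G. Then P[X_H = 1] = p^{5} = (5/6)^{5} = 3125/7776.
By linearity: E[X] = Σ_H E[X_H] = 1296 · p^{5} = 1296 · 3125/7776 = 3125/6.
Numerically: E[X] ≈ 520.833.

E[X] = 1296 · (5/6)^{5} = 3125/6 ≈ 520.833.


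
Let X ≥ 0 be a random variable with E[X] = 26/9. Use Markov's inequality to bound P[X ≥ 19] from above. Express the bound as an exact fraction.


μ = E[X] = 26/9, a = 19.
Markov: P[X ≥ 19] ≤ μ/a = (26/9)/19 = 26/171.
Numerically: ≈ 0.152.
(Since a = 19 > μ = 2.889, the bound 26/171 is < 1 and informative.)

P[X ≥ 19] ≤ 26/171 ≈ 0.152.


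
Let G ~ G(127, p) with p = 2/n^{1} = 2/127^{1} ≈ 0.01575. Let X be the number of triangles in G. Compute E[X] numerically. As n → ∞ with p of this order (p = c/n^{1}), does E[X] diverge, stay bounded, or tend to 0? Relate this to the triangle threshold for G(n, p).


Number of potential triangles: C(127, 3) = 333375.
Each occurs with probability p³ ≈ (0.01575)³ ≈ 3.905520e-06.
By linearity: E[X] = C(127, 3)·p³ ≈ 333375 · 3.905520e-06 ≈ 1.3020.
Here α = 1, so p = 2/n is exactly at the triangle threshold p ~ 1/n. Asymptotically E[X] → c³/6 = 2³/6 = 4/3 ≈ 1.3333, a bounded constant. In this regime the triangle count is asymptotically Poisson(c³/6).

E[X] ≈ 1.3020; in regime p = Θ(1/n^{1}) E[X] stays bounded (at the triangle threshold p ~ 1/n).


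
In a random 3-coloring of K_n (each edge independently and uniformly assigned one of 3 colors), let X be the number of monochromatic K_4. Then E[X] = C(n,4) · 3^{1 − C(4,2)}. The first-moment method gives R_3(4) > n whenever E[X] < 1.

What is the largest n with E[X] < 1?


We need C(n, 4) · 3^{1 − 6} < 1, i.e. C(n, 4) < 3^{6 − 1} = 243.
Check values of n near the boundary:
  n = 6: C(6, 4) = 15; 15 < 243? YES
  n = 7: C(7, 4) = 35; 35 < 243? YES
  n = 8: C(8, 4) = 70; 70 < 243? YES
  n = 9: C(9, 4) = 126; 126 < 243? YES
  n = 10: C(10, 4) = 210; 210 < 243? YES
  n = 11: C(11, 4) = 330; 330 < 243? NO
  n = 12: C(12, 4) = 495; 495 < 243? NO
  n = 13: C(13, 4) = 715; 715 < 243? NO
The largest n with C(n, 4) < 243 is n = 10 (where E[X] = 70/81 ≈ 0.864198). Hence R_3(4) > 10, i.e. R_3(4) ≥ 11.

Largest n = 10; hence R_3(4) > 10.


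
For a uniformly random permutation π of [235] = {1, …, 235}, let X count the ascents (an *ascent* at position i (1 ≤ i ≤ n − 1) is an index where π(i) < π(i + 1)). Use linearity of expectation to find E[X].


Write X = Σ X_I over i = 1, …, 234, with X_I the indicator of one ascent.
There are 234 indicators.
For each fixed i, the pair (π(i), π(i+1)) is a uniformly random ordered pair of distinct values from {1, …, 235}; by symmetry P[π(i) < π(i+1)] = 1/2.
By linearity: E[X] = 234 · (1/2) = (235 − 1) · (1/2) = 117 ≈ 117.0000.

E[X] = 117 = 117.0000.


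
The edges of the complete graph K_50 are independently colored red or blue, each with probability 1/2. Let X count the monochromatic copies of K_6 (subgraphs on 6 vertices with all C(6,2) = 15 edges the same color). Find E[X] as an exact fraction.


Let X = Σ_S X_S over the C(50, 6) = 15890700 subsets S of size 6, where X_S = 1 if the K_6 on S is monochromatic.
For a fixed S, the K_6 on S has C(6, 2) = 15 edges. P[all 15 edges red] = (1/2)^15, and likewise for blue, so P[monochromatic] = 2·(1/2)^15 = 2^{1 − 15} = 1/16384.
Summing: E[X] = C(50, 6) · 2^{1 − 15} = 15890700 · 1/16384 = 3972675/4096.
Numerically: E[X] ≈ 969.891357.

E[X] = C(50,6)·2^(1−C(6,2)) = 3972675/4096 ≈ 969.891357.


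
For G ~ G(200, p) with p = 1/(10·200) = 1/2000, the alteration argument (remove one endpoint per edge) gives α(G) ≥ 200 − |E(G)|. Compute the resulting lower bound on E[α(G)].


E[|E(G)|] = C(200, 2)·p = 19900 · (1/2000) = 199/20.
E[α(G)] ≥ n − E[|E(G)|] = 200 − 199/20 = 3801/20.
Numerically: ≈ 190.0500.
(This is only a lower bound; the true E[α(G)] may be larger.)

E[α(G)] ≥ 3801/20 ≈ 190.0500.


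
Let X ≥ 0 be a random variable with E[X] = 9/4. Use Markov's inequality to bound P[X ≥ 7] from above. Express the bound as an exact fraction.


μ = E[X] = 9/4, a = 7.
Markov: P[X ≥ 7] ≤ μ/a = (9/4)/7 = 9/28.
Numerically: ≈ 0.3214.
(Since a = 7 > μ = 2.2500, the bound 9/28 is < 1 and informative.)

P[X ≥ 7] ≤ 9/28 ≈ 0.3214.


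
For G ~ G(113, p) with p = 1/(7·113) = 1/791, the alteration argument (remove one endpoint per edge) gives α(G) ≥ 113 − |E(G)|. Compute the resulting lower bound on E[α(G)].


E[|E(G)|] = C(113, 2)·p = 6328 · (1/791) = 8.
E[α(G)] ≥ n − E[|E(G)|] = 113 − 8 = 105.
Numerically: ≈ 105.0000.
(This is only a lower bound; the true E[α(G)] may be larger.)

E[α(G)] ≥ 105 ≈ 105.0000.


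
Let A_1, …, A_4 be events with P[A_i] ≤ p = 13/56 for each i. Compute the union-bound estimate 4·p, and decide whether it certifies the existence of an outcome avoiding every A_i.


Union bound: P[∪_{i=1}^{4} A_i] ≤ Σ_i P[A_i] ≤ 4·p = 4·(13/56) = 13/14.
Numerically: 13/14 ≈ 0.928571.
Is 13/14 < 1? YES.
Since P[∪ A_i] ≤ 13/14 < 1, the complement has P[∩ A_i^c] ≥ 1 − 13/14 = 1/14 > 0, so some outcome avoids every A_i.

4·p = 13/14 ≈ 0.928571; existence CERTIFIED by the union bound.


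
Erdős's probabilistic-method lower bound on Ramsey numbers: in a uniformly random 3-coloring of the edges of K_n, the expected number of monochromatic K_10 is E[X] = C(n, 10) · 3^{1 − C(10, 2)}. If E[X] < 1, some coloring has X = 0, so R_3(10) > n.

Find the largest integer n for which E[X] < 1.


We need C(n, 10) · 3^{1 − 45} < 1, i.e. C(n, 10) < 3^{45 − 1} = 984770902183611232881.
Check values of n near the boundary:
  n = 567: C(567, 10) = 873787071273467749398; 873787071273467749398 < 984770902183611232881? YES
  n = 568: C(568, 10) = 889446337783744949208; 889446337783744949208 < 984770902183611232881? YES
  n = 569: C(569, 10) = 905357721286137524328; 905357721286137524328 < 984770902183611232881? YES
  n = 570: C(570, 10) = 921524823451961408691; 921524823451961408691 < 984770902183611232881? YES
  n = 571: C(571, 10) = 937951290893172842001; 937951290893172842001 < 984770902183611232881? YES
  n = 572: C(572, 10) = 954640815642161682606; 954640815642161682606 < 984770902183611232881? YES
  n = 573: C(573, 10) = 971597135635805762226; 971597135635805762226 < 984770902183611232881? YES
  n = 574: C(574, 10) = 988824035203816502691; 988824035203816502691 < 984770902183611232881? NO
The largest n with C(n, 10) < 984770902183611232881 is n = 573 (where E[X] = 35985079097622435638/36472996377170786403 ≈ 0.9866). Hence R_3(10) > 573, i.e. R_3(10) ≥ 574.

Largest n = 573; hence R_3(10) > 573.


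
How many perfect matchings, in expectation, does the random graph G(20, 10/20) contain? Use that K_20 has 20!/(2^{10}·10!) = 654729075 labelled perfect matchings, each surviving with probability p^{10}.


K_20 has 20!/(2^{10}·10!) = 654729075 labelled perfect matchings.
For each such perfect matching H, let X_H = 1 if all 10 edges of H are present in G. Then P[X_H = 1] = p^{10} = (1/2)^{10} = 1/1024.
By linearity: E[X] = Σ_H E[X_H] = 654729075 · p^{10} = 654729075 · 1/1024 = 654729075/1024.
Numerically: E[X] ≈ 6.394e+05.

E[X] = 654729075 · (1/2)^{10} = 654729075/1024 ≈ 6.394e+05.


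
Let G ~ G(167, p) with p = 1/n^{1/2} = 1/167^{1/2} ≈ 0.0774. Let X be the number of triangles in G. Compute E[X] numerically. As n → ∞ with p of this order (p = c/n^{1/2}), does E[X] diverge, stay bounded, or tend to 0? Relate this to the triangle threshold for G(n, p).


Number of potential triangles: C(167, 3) = 762355.
Each occurs with probability p³ ≈ (0.0774)³ ≈ 4.63367e-04.
By linearity: E[X] = C(167, 3)·p³ ≈ 762355 · 4.63367e-04 ≈ 353.250.
Since α = 1/2 < 1, p = c/n^{1/2} ≫ 1/n is above the triangle threshold p ~ 1/n. Asymptotically E[X] ~ (c³/6)·n^{3(1−α)} = (1³/6)·n^{1.5} → ∞; triangles are abundant w.h.p.

E[X] ≈ 353.250; in regime p = Θ(1/n^{1/2}) E[X] diverges (above the triangle threshold p ~ 1/n).


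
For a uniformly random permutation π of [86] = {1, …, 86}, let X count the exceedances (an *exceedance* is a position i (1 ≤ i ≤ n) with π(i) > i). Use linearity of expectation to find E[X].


Write X = Σ_{i=1}^{86} X_i, where X_i = 1_{π(i) > i}.
For each fixed i, π(i) is uniform over {1, …, 86} (marginal of a uniform permutation), so P[π(i) > i] = (n − i)/n. Summing: Σ_{i=1}^{86} (n − i)/n = (0 + 1 + … + 85)/86 = 86(86 − 1)/(2·86) = (86 − 1)/2.
Hence E[X] = Σ_{i=1}^{86} (86 − i)/86 = 85/2 ≈ 42.500.

E[X] = 85/2 = 42.500.


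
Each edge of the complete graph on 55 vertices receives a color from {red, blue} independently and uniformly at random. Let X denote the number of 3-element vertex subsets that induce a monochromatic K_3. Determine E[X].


Let X = Σ_S X_S over the C(55, 3) = 26235 subsets S of size 3, where X_S = 1 if the K_3 on S is monochromatic.
For a fixed S, the K_3 on S has C(3, 2) = 3 edges. P[all 3 edges red] = (1/2)^3, and likewise for blue, so P[monochromatic] = 2·(1/2)^3 = 2^{1 − 3} = 1/4.
By linearity of expectation: E[X] = C(55, 3) · 2^{1 − 3} = 26235 · 1/4 = 26235/4.
Numerically: E[X] ≈ 6558.75000.

E[X] = C(55,3)·2^(1−C(3,2)) = 26235/4 ≈ 6558.75000.


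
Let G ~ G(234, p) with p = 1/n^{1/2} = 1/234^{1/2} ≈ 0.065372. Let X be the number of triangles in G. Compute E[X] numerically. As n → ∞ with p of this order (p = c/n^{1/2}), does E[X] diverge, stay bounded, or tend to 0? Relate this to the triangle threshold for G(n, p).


Number of potential triangles: C(234, 3) = 2108184.
Each occurs with probability p³ ≈ (0.065372)³ ≈ 2.79367714e-04.
By linearity: E[X] = C(234, 3)·p³ ≈ 2108184 · 2.79367714e-04 ≈ 588.958545.
Since α = 1/2 < 1, p = c/n^{1/2} ≫ 1/n is above the triangle threshold p ~ 1/n. Asymptotically E[X] ~ (c³/6)·n^{3(1−α)} = (1³/6)·n^{1.5} → ∞; triangles are abundant w.h.p.

E[X] ≈ 588.958545; in regime p = Θ(1/n^{1/2}) E[X] diverges (above the triangle threshold p ~ 1/n).


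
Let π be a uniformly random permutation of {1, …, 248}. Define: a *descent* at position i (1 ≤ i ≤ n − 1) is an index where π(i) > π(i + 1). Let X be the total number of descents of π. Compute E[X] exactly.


Write X = Σ X_I over i = 1, …, 247, with X_I the indicator of one descent.
There are 247 indicators.
For each fixed i, the pair (π(i), π(i+1)) is a uniformly random ordered pair of distinct values from {1, …, 248}; by symmetry P[π(i) > π(i+1)] = 1/2.
By linearity: E[X] = 247 · (1/2) = (248 − 1) · (1/2) = 247/2 ≈ 123.50000.

E[X] = 247/2 = 123.50000.


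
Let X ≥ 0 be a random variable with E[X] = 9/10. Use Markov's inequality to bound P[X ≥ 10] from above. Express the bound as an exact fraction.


μ = E[X] = 9/10, a = 10.
Markov: P[X ≥ 10] ≤ μ/a = (9/10)/10 = 9/100.
Numerically: ≈ 0.090.
(Since a = 10 > μ = 0.900, the bound 9/100 is < 1 and informative.)

P[X ≥ 10] ≤ 9/100 ≈ 0.090.


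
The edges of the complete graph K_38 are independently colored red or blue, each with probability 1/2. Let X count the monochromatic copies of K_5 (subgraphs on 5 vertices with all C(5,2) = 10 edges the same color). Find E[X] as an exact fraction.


Let X = Σ_S X_S over the C(38, 5) = 501942 subsets S of size 5, where X_S = 1 if the K_5 on S is monochromatic.
For a fixed S, the K_5 on S has C(5, 2) = 10 edges. P[all 10 edges red] = (1/2)^10, and likewise for blue, so P[monochromatic] = 2·(1/2)^10 = 2^{1 − 10} = 1/512.
By linearity of expectation: E[X] = C(38, 5) · 2^{1 − 10} = 501942 · 1/512 = 250971/256.
Numerically: E[X] ≈ 980.355469.

E[X] = C(38,5)·2^(1−C(5,2)) = 250971/256 ≈ 980.355469.


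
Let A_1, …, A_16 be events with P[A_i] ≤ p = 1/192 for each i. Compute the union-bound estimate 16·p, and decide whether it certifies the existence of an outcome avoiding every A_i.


Union bound: P[∪_{i=1}^{16} A_i] ≤ Σ_i P[A_i] ≤ 16·p = 16·(1/192) = 1/12.
Numerically: 1/12 ≈ 0.08333.
Is 1/12 < 1? YES.
Since P[∪ A_i] ≤ 1/12 < 1, the complement has P[∩ A_i^c] ≥ 1 − 1/12 = 11/12 > 0, so some outcome avoids every A_i.

16·p = 1/12 ≈ 0.08333; existence CERTIFIED by the union bound.


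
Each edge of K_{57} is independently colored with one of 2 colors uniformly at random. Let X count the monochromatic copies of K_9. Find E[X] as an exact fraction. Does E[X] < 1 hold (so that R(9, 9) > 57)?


E[X] = C(57, 9) · 2^{1 − 36} = 8996462475 · 2^{−35} = 8996462475/34359738368.
As a reduced fraction: E[X] = 8996462475/34359738368 ≈ 0.2618315.
Is E[X] < 1? YES.
Since E[X] < 1, there exists a 2-coloring of K_{57} with no monochromatic K_9; hence R(9, 9) > 57.

E[X] = 8996462475/34359738368 ≈ 0.2618315; E[X] < 1, so R(9, 9) > 57.


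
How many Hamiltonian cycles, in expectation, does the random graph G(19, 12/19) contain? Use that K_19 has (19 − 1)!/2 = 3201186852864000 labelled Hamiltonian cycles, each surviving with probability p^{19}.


K_19 has (19 − 1)!/2 = 3201186852864000 labelled Hamiltonian cycles.
For each such Hamiltonian cycle H, let X_H = 1 if all 19 edges of H are present in G. Then P[X_H = 1] = p^{19} = (12/19)^{19} = 319479999370622926848/1978419655660313589123979.
By linearity: E[X] = Σ_H E[X_H] = 3201186852864000 · p^{19} = 3201186852864000 · 319479999370622926848/1978419655660313589123979 = 1022715173738237107931793611292672000/1978419655660313589123979.
Numerically: E[X] ≈ 5.169e+11.

E[X] = 3201186852864000 · (12/19)^{19} = 1022715173738237107931793611292672000/1978419655660313589123979 ≈ 5.169e+11.


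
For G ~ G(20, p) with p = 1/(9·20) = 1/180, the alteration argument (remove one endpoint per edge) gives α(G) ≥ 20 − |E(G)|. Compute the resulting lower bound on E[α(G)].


E[|E(G)|] = C(20, 2)·p = 190 · (1/180) = 19/18.
E[α(G)] ≥ n − E[|E(G)|] = 20 − 19/18 = 341/18.
Numerically: ≈ 18.944444.
(This is only a lower bound; the true E[α(G)] may be larger.)

E[α(G)] ≥ 341/18 ≈ 18.944444.


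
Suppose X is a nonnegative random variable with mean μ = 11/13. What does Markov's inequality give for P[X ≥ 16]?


μ = E[X] = 11/13, a = 16.
Markov: P[X ≥ 16] ≤ μ/a = (11/13)/16 = 11/208.
Numerically: ≈ 0.052885.
(Since a = 16 > μ = 0.846154, the bound 11/208 is < 1 and informative.)

P[X ≥ 16] ≤ 11/208 ≈ 0.052885.


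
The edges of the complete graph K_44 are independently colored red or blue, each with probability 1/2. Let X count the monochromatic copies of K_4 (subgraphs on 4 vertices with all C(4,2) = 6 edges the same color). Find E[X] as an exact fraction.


Let X = Σ_S X_S over the C(44, 4) = 135751 subsets S of size 4, where X_S = 1 if the K_4 on S is monochromatic.
For a fixed S, the K_4 on S has C(4, 2) = 6 edges. P[all 6 edges red] = (1/2)^6, and likewise for blue, so P[monochromatic] = 2·(1/2)^6 = 2^{1 − 6} = 1/32.
By linearity of expectation: E[X] = C(44, 4) · 2^{1 − 6} = 135751 · 1/32 = 135751/32.
Numerically: E[X] ≈ 4242.219.

E[X] = C(44,4)·2^(1−C(4,2)) = 135751/32 ≈ 4242.219.


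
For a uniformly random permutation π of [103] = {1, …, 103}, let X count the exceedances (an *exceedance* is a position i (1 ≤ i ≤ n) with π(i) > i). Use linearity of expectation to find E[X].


Write X = Σ_{i=1}^{103} X_i, where X_i = 1_{π(i) > i}.
For each fixed i, π(i) is uniform over {1, …, 103} (marginal of a uniform permutation), so P[π(i) > i] = (n − i)/n. Summing: Σ_{i=1}^{103} (n − i)/n = (0 + 1 + … + 102)/103 = 103(103 − 1)/(2·103) = (103 − 1)/2.
Hence E[X] = Σ_{i=1}^{103} (103 − i)/103 = 51 ≈ 51.000000.

E[X] = 51 = 51.000000.
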